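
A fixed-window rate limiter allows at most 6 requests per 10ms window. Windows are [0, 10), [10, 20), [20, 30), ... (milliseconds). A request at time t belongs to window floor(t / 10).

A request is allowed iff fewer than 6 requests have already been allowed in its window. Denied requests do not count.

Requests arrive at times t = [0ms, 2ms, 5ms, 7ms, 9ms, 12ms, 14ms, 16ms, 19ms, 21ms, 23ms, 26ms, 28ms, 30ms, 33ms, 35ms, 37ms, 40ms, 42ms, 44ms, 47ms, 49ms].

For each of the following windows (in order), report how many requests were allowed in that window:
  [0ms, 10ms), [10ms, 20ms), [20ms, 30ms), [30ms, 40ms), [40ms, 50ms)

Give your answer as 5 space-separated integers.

Processing requests:
  req#1 t=0ms (window 0): ALLOW
  req#2 t=2ms (window 0): ALLOW
  req#3 t=5ms (window 0): ALLOW
  req#4 t=7ms (window 0): ALLOW
  req#5 t=9ms (window 0): ALLOW
  req#6 t=12ms (window 1): ALLOW
  req#7 t=14ms (window 1): ALLOW
  req#8 t=16ms (window 1): ALLOW
  req#9 t=19ms (window 1): ALLOW
  req#10 t=21ms (window 2): ALLOW
  req#11 t=23ms (window 2): ALLOW
  req#12 t=26ms (window 2): ALLOW
  req#13 t=28ms (window 2): ALLOW
  req#14 t=30ms (window 3): ALLOW
  req#15 t=33ms (window 3): ALLOW
  req#16 t=35ms (window 3): ALLOW
  req#17 t=37ms (window 3): ALLOW
  req#18 t=40ms (window 4): ALLOW
  req#19 t=42ms (window 4): ALLOW
  req#20 t=44ms (window 4): ALLOW
  req#21 t=47ms (window 4): ALLOW
  req#22 t=49ms (window 4): ALLOW

Allowed counts by window: 5 4 4 4 5

Answer: 5 4 4 4 5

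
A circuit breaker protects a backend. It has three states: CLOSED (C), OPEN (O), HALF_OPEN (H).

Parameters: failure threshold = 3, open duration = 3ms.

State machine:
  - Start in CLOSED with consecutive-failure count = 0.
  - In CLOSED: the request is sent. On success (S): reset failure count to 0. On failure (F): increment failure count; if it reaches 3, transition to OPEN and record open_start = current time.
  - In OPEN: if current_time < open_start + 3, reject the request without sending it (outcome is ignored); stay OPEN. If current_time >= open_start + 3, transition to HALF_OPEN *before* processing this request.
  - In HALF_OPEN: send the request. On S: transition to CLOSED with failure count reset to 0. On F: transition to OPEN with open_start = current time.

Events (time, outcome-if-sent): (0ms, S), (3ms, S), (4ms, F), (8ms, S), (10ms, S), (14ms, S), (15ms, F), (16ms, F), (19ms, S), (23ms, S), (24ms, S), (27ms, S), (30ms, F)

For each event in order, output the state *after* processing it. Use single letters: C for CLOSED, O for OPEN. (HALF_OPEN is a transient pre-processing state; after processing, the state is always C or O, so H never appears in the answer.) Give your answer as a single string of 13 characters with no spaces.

State after each event:
  event#1 t=0ms outcome=S: state=CLOSED
  event#2 t=3ms outcome=S: state=CLOSED
  event#3 t=4ms outcome=F: state=CLOSED
  event#4 t=8ms outcome=S: state=CLOSED
  event#5 t=10ms outcome=S: state=CLOSED
  event#6 t=14ms outcome=S: state=CLOSED
  event#7 t=15ms outcome=F: state=CLOSED
  event#8 t=16ms outcome=F: state=CLOSED
  event#9 t=19ms outcome=S: state=CLOSED
  event#10 t=23ms outcome=S: state=CLOSED
  event#11 t=24ms outcome=S: state=CLOSED
  event#12 t=27ms outcome=S: state=CLOSED
  event#13 t=30ms outcome=F: state=CLOSED

Answer: CCCCCCCCCCCCC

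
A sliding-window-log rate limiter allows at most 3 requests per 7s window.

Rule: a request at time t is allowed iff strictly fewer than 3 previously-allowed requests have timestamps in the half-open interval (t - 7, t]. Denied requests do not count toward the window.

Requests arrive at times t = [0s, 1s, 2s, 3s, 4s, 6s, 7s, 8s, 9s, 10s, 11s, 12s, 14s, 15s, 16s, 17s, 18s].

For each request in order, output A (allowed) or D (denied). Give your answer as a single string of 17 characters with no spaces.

Tracking allowed requests in the window:
  req#1 t=0s: ALLOW
  req#2 t=1s: ALLOW
  req#3 t=2s: ALLOW
  req#4 t=3s: DENY
  req#5 t=4s: DENY
  req#6 t=6s: DENY
  req#7 t=7s: ALLOW
  req#8 t=8s: ALLOW
  req#9 t=9s: ALLOW
  req#10 t=10s: DENY
  req#11 t=11s: DENY
  req#12 t=12s: DENY
  req#13 t=14s: ALLOW
  req#14 t=15s: ALLOW
  req#15 t=16s: ALLOW
  req#16 t=17s: DENY
  req#17 t=18s: DENY

Answer: AAADDDAAADDDAAADD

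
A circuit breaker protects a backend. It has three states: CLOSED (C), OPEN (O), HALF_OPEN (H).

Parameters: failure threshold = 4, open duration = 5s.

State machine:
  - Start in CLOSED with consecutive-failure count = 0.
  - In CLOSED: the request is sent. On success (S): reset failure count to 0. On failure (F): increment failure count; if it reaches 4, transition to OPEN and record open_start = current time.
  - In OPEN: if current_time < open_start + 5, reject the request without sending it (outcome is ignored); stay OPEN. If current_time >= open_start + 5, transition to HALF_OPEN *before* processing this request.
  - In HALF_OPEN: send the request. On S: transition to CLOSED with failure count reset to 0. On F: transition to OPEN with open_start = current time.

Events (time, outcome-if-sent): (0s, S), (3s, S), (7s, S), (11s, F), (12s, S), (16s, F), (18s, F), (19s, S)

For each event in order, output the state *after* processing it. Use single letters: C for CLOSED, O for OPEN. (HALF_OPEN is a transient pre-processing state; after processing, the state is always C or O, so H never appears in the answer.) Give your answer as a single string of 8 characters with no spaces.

State after each event:
  event#1 t=0s outcome=S: state=CLOSED
  event#2 t=3s outcome=S: state=CLOSED
  event#3 t=7s outcome=S: state=CLOSED
  event#4 t=11s outcome=F: state=CLOSED
  event#5 t=12s outcome=S: state=CLOSED
  event#6 t=16s outcome=F: state=CLOSED
  event#7 t=18s outcome=F: state=CLOSED
  event#8 t=19s outcome=S: state=CLOSED

Answer: CCCCCCCC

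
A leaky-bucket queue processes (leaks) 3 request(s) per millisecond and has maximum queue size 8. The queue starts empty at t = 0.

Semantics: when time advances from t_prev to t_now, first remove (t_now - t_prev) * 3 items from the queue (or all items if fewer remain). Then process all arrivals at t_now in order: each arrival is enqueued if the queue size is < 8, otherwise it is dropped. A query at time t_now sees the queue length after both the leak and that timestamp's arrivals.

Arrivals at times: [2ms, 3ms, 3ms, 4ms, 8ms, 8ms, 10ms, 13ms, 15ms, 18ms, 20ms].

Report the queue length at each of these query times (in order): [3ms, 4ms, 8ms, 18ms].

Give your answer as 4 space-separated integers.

Answer: 2 1 2 1

Derivation:
Queue lengths at query times:
  query t=3ms: backlog = 2
  query t=4ms: backlog = 1
  query t=8ms: backlog = 2
  query t=18ms: backlog = 1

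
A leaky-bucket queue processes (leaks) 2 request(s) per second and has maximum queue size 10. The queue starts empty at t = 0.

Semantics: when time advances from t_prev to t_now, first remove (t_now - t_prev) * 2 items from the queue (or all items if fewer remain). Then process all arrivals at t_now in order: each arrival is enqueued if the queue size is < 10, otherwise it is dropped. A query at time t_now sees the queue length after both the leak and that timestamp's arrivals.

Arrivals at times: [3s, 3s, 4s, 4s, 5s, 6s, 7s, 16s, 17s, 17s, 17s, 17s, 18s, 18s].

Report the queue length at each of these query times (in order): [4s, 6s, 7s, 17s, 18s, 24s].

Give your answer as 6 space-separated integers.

Queue lengths at query times:
  query t=4s: backlog = 2
  query t=6s: backlog = 1
  query t=7s: backlog = 1
  query t=17s: backlog = 4
  query t=18s: backlog = 4
  query t=24s: backlog = 0

Answer: 2 1 1 4 4 0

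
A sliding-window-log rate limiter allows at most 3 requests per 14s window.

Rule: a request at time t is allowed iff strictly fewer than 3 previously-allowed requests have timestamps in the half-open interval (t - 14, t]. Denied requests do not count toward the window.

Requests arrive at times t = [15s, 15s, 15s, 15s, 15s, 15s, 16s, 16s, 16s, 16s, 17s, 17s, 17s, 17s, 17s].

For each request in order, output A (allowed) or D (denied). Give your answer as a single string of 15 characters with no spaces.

Answer: AAADDDDDDDDDDDD

Derivation:
Tracking allowed requests in the window:
  req#1 t=15s: ALLOW
  req#2 t=15s: ALLOW
  req#3 t=15s: ALLOW
  req#4 t=15s: DENY
  req#5 t=15s: DENY
  req#6 t=15s: DENY
  req#7 t=16s: DENY
  req#8 t=16s: DENY
  req#9 t=16s: DENY
  req#10 t=16s: DENY
  req#11 t=17s: DENY
  req#12 t=17s: DENY
  req#13 t=17s: DENY
  req#14 t=17s: DENY
  req#15 t=17s: DENY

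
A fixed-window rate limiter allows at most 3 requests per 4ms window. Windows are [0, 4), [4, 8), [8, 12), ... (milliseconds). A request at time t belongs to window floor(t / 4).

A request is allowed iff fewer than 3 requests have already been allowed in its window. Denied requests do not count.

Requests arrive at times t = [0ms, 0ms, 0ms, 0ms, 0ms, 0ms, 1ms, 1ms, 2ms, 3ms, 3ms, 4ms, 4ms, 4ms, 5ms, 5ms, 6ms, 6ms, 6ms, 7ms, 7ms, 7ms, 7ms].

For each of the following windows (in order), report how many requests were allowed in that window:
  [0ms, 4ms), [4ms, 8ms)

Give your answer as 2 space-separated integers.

Answer: 3 3

Derivation:
Processing requests:
  req#1 t=0ms (window 0): ALLOW
  req#2 t=0ms (window 0): ALLOW
  req#3 t=0ms (window 0): ALLOW
  req#4 t=0ms (window 0): DENY
  req#5 t=0ms (window 0): DENY
  req#6 t=0ms (window 0): DENY
  req#7 t=1ms (window 0): DENY
  req#8 t=1ms (window 0): DENY
  req#9 t=2ms (window 0): DENY
  req#10 t=3ms (window 0): DENY
  req#11 t=3ms (window 0): DENY
  req#12 t=4ms (window 1): ALLOW
  req#13 t=4ms (window 1): ALLOW
  req#14 t=4ms (window 1): ALLOW
  req#15 t=5ms (window 1): DENY
  req#16 t=5ms (window 1): DENY
  req#17 t=6ms (window 1): DENY
  req#18 t=6ms (window 1): DENY
  req#19 t=6ms (window 1): DENY
  req#20 t=7ms (window 1): DENY
  req#21 t=7ms (window 1): DENY
  req#22 t=7ms (window 1): DENY
  req#23 t=7ms (window 1): DENY

Allowed counts by window: 3 3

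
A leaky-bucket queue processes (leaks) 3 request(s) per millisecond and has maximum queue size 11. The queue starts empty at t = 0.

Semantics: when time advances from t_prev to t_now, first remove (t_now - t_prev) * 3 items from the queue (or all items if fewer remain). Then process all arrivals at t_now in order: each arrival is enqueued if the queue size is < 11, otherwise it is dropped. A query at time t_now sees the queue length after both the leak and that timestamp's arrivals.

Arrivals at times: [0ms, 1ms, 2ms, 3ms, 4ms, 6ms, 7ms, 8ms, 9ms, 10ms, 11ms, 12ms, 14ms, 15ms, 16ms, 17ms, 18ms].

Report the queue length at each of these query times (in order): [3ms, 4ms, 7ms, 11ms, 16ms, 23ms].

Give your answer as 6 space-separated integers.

Answer: 1 1 1 1 1 0

Derivation:
Queue lengths at query times:
  query t=3ms: backlog = 1
  query t=4ms: backlog = 1
  query t=7ms: backlog = 1
  query t=11ms: backlog = 1
  query t=16ms: backlog = 1
  query t=23ms: backlog = 0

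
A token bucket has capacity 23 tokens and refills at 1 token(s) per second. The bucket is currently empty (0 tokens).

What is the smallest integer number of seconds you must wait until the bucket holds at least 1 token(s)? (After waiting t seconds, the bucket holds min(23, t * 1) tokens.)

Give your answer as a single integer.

Answer: 1

Derivation:
Need t * 1 >= 1, so t >= 1/1.
Smallest integer t = ceil(1/1) = 1.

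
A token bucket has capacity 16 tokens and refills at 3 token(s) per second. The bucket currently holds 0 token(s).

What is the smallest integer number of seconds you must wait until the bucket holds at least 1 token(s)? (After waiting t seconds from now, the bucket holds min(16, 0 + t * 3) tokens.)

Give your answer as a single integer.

Answer: 1

Derivation:
Need 0 + t * 3 >= 1, so t >= 1/3.
Smallest integer t = ceil(1/3) = 1.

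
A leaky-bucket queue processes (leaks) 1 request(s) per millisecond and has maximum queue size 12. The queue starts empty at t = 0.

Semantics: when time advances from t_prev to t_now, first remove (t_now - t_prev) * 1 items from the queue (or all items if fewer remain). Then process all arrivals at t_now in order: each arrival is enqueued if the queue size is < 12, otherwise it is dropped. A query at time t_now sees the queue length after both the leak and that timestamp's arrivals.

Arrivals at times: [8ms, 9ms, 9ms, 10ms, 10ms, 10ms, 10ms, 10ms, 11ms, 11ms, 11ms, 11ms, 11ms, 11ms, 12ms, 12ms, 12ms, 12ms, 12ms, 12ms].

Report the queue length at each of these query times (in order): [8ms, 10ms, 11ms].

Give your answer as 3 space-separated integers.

Queue lengths at query times:
  query t=8ms: backlog = 1
  query t=10ms: backlog = 6
  query t=11ms: backlog = 11

Answer: 1 6 11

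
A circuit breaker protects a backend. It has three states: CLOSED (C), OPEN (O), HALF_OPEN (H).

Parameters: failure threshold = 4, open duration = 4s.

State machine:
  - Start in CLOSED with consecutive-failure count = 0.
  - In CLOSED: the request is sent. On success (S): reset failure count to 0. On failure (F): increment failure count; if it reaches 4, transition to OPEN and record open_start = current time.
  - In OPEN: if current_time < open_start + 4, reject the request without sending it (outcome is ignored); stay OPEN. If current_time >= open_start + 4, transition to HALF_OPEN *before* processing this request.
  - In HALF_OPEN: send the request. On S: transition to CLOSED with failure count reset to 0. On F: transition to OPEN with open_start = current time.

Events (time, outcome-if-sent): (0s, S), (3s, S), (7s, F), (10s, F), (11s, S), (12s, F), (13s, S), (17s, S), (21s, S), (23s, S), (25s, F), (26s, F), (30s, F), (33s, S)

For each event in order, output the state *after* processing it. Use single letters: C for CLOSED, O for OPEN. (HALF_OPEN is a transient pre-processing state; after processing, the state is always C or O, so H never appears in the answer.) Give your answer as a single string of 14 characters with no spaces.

State after each event:
  event#1 t=0s outcome=S: state=CLOSED
  event#2 t=3s outcome=S: state=CLOSED
  event#3 t=7s outcome=F: state=CLOSED
  event#4 t=10s outcome=F: state=CLOSED
  event#5 t=11s outcome=S: state=CLOSED
  event#6 t=12s outcome=F: state=CLOSED
  event#7 t=13s outcome=S: state=CLOSED
  event#8 t=17s outcome=S: state=CLOSED
  event#9 t=21s outcome=S: state=CLOSED
  event#10 t=23s outcome=S: state=CLOSED
  event#11 t=25s outcome=F: state=CLOSED
  event#12 t=26s outcome=F: state=CLOSED
  event#13 t=30s outcome=F: state=CLOSED
  event#14 t=33s outcome=S: state=CLOSED

Answer: CCCCCCCCCCCCCC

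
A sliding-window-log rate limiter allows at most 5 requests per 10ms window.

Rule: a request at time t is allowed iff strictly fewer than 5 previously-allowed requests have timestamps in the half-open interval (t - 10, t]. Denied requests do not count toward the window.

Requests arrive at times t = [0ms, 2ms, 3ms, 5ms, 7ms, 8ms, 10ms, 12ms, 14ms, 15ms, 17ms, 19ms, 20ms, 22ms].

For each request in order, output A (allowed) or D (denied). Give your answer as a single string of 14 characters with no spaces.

Answer: AAAAADAAAAADAA

Derivation:
Tracking allowed requests in the window:
  req#1 t=0ms: ALLOW
  req#2 t=2ms: ALLOW
  req#3 t=3ms: ALLOW
  req#4 t=5ms: ALLOW
  req#5 t=7ms: ALLOW
  req#6 t=8ms: DENY
  req#7 t=10ms: ALLOW
  req#8 t=12ms: ALLOW
  req#9 t=14ms: ALLOW
  req#10 t=15ms: ALLOW
  req#11 t=17ms: ALLOW
  req#12 t=19ms: DENY
  req#13 t=20ms: ALLOW
  req#14 t=22ms: ALLOW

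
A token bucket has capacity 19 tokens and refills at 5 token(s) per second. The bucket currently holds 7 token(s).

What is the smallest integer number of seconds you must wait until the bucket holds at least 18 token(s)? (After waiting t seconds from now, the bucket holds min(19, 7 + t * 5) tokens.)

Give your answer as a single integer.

Answer: 3

Derivation:
Need 7 + t * 5 >= 18, so t >= 11/5.
Smallest integer t = ceil(11/5) = 3.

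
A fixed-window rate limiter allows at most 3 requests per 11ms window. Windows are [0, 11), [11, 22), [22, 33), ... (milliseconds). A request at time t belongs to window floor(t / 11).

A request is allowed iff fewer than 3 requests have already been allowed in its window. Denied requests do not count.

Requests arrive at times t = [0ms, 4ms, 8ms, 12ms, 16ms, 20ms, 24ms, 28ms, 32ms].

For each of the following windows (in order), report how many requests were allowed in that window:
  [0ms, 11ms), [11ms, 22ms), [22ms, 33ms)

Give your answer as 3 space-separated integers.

Answer: 3 3 3

Derivation:
Processing requests:
  req#1 t=0ms (window 0): ALLOW
  req#2 t=4ms (window 0): ALLOW
  req#3 t=8ms (window 0): ALLOW
  req#4 t=12ms (window 1): ALLOW
  req#5 t=16ms (window 1): ALLOW
  req#6 t=20ms (window 1): ALLOW
  req#7 t=24ms (window 2): ALLOW
  req#8 t=28ms (window 2): ALLOW
  req#9 t=32ms (window 2): ALLOW

Allowed counts by window: 3 3 3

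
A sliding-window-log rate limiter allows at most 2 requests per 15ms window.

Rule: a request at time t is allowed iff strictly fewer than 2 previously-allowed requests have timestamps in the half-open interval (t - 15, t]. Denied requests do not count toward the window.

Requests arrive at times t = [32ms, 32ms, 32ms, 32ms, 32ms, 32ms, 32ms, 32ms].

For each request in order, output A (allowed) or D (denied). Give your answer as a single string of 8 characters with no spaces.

Answer: AADDDDDD

Derivation:
Tracking allowed requests in the window:
  req#1 t=32ms: ALLOW
  req#2 t=32ms: ALLOW
  req#3 t=32ms: DENY
  req#4 t=32ms: DENY
  req#5 t=32ms: DENY
  req#6 t=32ms: DENY
  req#7 t=32ms: DENY
  req#8 t=32ms: DENY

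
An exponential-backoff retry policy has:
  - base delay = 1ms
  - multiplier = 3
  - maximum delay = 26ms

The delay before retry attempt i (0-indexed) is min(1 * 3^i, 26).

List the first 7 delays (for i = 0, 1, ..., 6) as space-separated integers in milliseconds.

Computing each delay:
  i=0: min(1*3^0, 26) = 1
  i=1: min(1*3^1, 26) = 3
  i=2: min(1*3^2, 26) = 9
  i=3: min(1*3^3, 26) = 26
  i=4: min(1*3^4, 26) = 26
  i=5: min(1*3^5, 26) = 26
  i=6: min(1*3^6, 26) = 26

Answer: 1 3 9 26 26 26 26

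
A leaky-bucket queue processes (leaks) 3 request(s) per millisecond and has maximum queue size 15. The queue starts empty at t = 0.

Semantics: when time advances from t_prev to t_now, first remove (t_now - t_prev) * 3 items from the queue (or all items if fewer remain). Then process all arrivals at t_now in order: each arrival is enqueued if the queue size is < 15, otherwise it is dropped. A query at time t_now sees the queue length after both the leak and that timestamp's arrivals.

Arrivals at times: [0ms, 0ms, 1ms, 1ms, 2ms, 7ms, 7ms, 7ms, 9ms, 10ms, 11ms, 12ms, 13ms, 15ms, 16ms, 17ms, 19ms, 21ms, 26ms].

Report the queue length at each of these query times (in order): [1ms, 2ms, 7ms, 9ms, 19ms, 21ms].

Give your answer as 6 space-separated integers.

Queue lengths at query times:
  query t=1ms: backlog = 2
  query t=2ms: backlog = 1
  query t=7ms: backlog = 3
  query t=9ms: backlog = 1
  query t=19ms: backlog = 1
  query t=21ms: backlog = 1

Answer: 2 1 3 1 1 1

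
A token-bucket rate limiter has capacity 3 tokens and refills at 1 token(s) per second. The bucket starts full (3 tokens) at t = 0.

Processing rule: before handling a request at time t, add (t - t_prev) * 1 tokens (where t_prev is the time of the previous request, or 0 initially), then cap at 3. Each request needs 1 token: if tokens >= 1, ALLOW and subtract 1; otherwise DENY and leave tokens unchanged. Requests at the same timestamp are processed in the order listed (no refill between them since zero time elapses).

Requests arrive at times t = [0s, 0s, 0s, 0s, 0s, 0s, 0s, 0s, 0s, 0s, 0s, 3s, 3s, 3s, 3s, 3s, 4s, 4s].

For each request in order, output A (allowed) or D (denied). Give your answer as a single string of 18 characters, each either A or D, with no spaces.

Simulating step by step:
  req#1 t=0s: ALLOW
  req#2 t=0s: ALLOW
  req#3 t=0s: ALLOW
  req#4 t=0s: DENY
  req#5 t=0s: DENY
  req#6 t=0s: DENY
  req#7 t=0s: DENY
  req#8 t=0s: DENY
  req#9 t=0s: DENY
  req#10 t=0s: DENY
  req#11 t=0s: DENY
  req#12 t=3s: ALLOW
  req#13 t=3s: ALLOW
  req#14 t=3s: ALLOW
  req#15 t=3s: DENY
  req#16 t=3s: DENY
  req#17 t=4s: ALLOW
  req#18 t=4s: DENY

Answer: AAADDDDDDDDAAADDAD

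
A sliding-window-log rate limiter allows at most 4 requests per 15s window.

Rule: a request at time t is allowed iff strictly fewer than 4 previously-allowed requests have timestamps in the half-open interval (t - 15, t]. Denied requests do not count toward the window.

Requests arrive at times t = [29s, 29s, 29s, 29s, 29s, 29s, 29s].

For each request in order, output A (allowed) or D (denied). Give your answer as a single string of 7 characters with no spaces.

Answer: AAAADDD

Derivation:
Tracking allowed requests in the window:
  req#1 t=29s: ALLOW
  req#2 t=29s: ALLOW
  req#3 t=29s: ALLOW
  req#4 t=29s: ALLOW
  req#5 t=29s: DENY
  req#6 t=29s: DENY
  req#7 t=29s: DENY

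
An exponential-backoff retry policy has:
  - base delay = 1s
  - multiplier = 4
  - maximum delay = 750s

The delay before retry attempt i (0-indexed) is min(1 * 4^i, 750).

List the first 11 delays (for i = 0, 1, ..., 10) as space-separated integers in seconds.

Computing each delay:
  i=0: min(1*4^0, 750) = 1
  i=1: min(1*4^1, 750) = 4
  i=2: min(1*4^2, 750) = 16
  i=3: min(1*4^3, 750) = 64
  i=4: min(1*4^4, 750) = 256
  i=5: min(1*4^5, 750) = 750
  i=6: min(1*4^6, 750) = 750
  i=7: min(1*4^7, 750) = 750
  i=8: min(1*4^8, 750) = 750
  i=9: min(1*4^9, 750) = 750
  i=10: min(1*4^10, 750) = 750

Answer: 1 4 16 64 256 750 750 750 750 750 750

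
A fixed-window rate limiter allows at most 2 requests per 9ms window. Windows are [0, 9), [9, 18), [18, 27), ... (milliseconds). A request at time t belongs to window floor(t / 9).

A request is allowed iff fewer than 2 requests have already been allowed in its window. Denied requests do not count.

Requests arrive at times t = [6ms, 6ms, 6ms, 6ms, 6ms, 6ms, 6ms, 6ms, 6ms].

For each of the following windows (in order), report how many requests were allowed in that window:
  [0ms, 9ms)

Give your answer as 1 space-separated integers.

Answer: 2

Derivation:
Processing requests:
  req#1 t=6ms (window 0): ALLOW
  req#2 t=6ms (window 0): ALLOW
  req#3 t=6ms (window 0): DENY
  req#4 t=6ms (window 0): DENY
  req#5 t=6ms (window 0): DENY
  req#6 t=6ms (window 0): DENY
  req#7 t=6ms (window 0): DENY
  req#8 t=6ms (window 0): DENY
  req#9 t=6ms (window 0): DENY

Allowed counts by window: 2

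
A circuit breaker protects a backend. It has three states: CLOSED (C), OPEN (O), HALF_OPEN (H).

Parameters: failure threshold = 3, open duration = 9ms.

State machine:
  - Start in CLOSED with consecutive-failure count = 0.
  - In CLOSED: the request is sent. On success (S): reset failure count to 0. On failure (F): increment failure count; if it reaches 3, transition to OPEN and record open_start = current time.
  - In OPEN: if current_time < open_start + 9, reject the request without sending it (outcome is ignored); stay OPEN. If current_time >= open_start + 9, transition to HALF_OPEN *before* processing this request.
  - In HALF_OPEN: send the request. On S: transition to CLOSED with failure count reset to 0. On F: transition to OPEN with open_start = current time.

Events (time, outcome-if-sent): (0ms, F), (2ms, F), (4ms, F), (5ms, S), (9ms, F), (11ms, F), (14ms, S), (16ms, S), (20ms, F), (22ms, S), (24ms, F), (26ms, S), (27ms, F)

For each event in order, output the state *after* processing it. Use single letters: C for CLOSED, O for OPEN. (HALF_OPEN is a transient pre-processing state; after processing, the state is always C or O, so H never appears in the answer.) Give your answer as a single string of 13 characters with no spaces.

State after each event:
  event#1 t=0ms outcome=F: state=CLOSED
  event#2 t=2ms outcome=F: state=CLOSED
  event#3 t=4ms outcome=F: state=OPEN
  event#4 t=5ms outcome=S: state=OPEN
  event#5 t=9ms outcome=F: state=OPEN
  event#6 t=11ms outcome=F: state=OPEN
  event#7 t=14ms outcome=S: state=CLOSED
  event#8 t=16ms outcome=S: state=CLOSED
  event#9 t=20ms outcome=F: state=CLOSED
  event#10 t=22ms outcome=S: state=CLOSED
  event#11 t=24ms outcome=F: state=CLOSED
  event#12 t=26ms outcome=S: state=CLOSED
  event#13 t=27ms outcome=F: state=CLOSED

Answer: CCOOOOCCCCCCC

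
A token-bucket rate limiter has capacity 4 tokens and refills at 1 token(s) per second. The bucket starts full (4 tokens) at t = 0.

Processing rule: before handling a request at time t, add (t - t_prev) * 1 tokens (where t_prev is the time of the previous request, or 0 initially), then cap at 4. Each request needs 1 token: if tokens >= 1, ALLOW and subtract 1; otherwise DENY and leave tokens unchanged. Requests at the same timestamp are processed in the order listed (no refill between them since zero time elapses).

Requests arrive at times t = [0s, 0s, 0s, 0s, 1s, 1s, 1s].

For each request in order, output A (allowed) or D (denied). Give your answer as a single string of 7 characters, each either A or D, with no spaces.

Answer: AAAAADD

Derivation:
Simulating step by step:
  req#1 t=0s: ALLOW
  req#2 t=0s: ALLOW
  req#3 t=0s: ALLOW
  req#4 t=0s: ALLOW
  req#5 t=1s: ALLOW
  req#6 t=1s: DENY
  req#7 t=1s: DENY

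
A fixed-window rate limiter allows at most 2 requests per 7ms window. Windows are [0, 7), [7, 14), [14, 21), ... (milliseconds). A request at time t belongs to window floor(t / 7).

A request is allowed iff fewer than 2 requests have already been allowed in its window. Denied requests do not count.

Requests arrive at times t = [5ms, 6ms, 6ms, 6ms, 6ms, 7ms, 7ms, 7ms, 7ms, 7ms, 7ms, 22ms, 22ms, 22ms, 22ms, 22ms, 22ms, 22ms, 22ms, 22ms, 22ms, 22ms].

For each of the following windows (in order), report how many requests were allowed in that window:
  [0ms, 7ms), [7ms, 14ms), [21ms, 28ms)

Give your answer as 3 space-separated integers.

Answer: 2 2 2

Derivation:
Processing requests:
  req#1 t=5ms (window 0): ALLOW
  req#2 t=6ms (window 0): ALLOW
  req#3 t=6ms (window 0): DENY
  req#4 t=6ms (window 0): DENY
  req#5 t=6ms (window 0): DENY
  req#6 t=7ms (window 1): ALLOW
  req#7 t=7ms (window 1): ALLOW
  req#8 t=7ms (window 1): DENY
  req#9 t=7ms (window 1): DENY
  req#10 t=7ms (window 1): DENY
  req#11 t=7ms (window 1): DENY
  req#12 t=22ms (window 3): ALLOW
  req#13 t=22ms (window 3): ALLOW
  req#14 t=22ms (window 3): DENY
  req#15 t=22ms (window 3): DENY
  req#16 t=22ms (window 3): DENY
  req#17 t=22ms (window 3): DENY
  req#18 t=22ms (window 3): DENY
  req#19 t=22ms (window 3): DENY
  req#20 t=22ms (window 3): DENY
  req#21 t=22ms (window 3): DENY
  req#22 t=22ms (window 3): DENY

Allowed counts by window: 2 2 2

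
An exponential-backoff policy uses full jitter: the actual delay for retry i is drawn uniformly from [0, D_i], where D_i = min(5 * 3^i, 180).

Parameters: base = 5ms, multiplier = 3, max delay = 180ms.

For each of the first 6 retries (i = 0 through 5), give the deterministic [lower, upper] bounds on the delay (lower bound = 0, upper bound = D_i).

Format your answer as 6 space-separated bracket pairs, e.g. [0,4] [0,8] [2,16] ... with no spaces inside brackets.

Answer: [0,5] [0,15] [0,45] [0,135] [0,180] [0,180]

Derivation:
Computing bounds per retry:
  i=0: D_i=min(5*3^0,180)=5, bounds=[0,5]
  i=1: D_i=min(5*3^1,180)=15, bounds=[0,15]
  i=2: D_i=min(5*3^2,180)=45, bounds=[0,45]
  i=3: D_i=min(5*3^3,180)=135, bounds=[0,135]
  i=4: D_i=min(5*3^4,180)=180, bounds=[0,180]
  i=5: D_i=min(5*3^5,180)=180, bounds=[0,180]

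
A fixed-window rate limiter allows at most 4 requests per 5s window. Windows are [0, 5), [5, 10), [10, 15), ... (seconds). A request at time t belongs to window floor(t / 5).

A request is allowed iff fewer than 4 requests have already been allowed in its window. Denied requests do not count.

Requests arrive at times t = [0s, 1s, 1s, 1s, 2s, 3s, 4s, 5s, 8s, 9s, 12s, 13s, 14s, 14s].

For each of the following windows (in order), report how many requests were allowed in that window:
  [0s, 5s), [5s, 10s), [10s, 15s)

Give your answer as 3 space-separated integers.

Answer: 4 3 4

Derivation:
Processing requests:
  req#1 t=0s (window 0): ALLOW
  req#2 t=1s (window 0): ALLOW
  req#3 t=1s (window 0): ALLOW
  req#4 t=1s (window 0): ALLOW
  req#5 t=2s (window 0): DENY
  req#6 t=3s (window 0): DENY
  req#7 t=4s (window 0): DENY
  req#8 t=5s (window 1): ALLOW
  req#9 t=8s (window 1): ALLOW
  req#10 t=9s (window 1): ALLOW
  req#11 t=12s (window 2): ALLOW
  req#12 t=13s (window 2): ALLOW
  req#13 t=14s (window 2): ALLOW
  req#14 t=14s (window 2): ALLOW

Allowed counts by window: 4 3 4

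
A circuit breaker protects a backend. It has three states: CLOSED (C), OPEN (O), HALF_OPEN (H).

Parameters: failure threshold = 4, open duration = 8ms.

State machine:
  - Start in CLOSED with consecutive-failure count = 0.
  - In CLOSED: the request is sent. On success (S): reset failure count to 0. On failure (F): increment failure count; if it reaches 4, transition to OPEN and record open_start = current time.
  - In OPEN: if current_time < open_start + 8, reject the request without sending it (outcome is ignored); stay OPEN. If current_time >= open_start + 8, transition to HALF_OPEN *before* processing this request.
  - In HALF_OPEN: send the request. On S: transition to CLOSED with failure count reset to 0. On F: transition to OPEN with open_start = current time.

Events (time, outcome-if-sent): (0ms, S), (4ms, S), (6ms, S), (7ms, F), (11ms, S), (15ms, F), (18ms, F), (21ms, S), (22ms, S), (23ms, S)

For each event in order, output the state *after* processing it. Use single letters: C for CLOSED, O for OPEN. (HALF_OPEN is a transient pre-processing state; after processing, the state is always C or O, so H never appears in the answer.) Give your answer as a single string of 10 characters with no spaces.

Answer: CCCCCCCCCC

Derivation:
State after each event:
  event#1 t=0ms outcome=S: state=CLOSED
  event#2 t=4ms outcome=S: state=CLOSED
  event#3 t=6ms outcome=S: state=CLOSED
  event#4 t=7ms outcome=F: state=CLOSED
  event#5 t=11ms outcome=S: state=CLOSED
  event#6 t=15ms outcome=F: state=CLOSED
  event#7 t=18ms outcome=F: state=CLOSED
  event#8 t=21ms outcome=S: state=CLOSED
  event#9 t=22ms outcome=S: state=CLOSED
  event#10 t=23ms outcome=S: state=CLOSED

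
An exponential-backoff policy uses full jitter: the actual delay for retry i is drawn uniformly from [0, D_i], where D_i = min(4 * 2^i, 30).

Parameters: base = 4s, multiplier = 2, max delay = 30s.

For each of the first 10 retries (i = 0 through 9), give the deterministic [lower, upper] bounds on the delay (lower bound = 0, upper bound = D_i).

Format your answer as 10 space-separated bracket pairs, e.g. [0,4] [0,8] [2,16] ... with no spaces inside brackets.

Answer: [0,4] [0,8] [0,16] [0,30] [0,30] [0,30] [0,30] [0,30] [0,30] [0,30]

Derivation:
Computing bounds per retry:
  i=0: D_i=min(4*2^0,30)=4, bounds=[0,4]
  i=1: D_i=min(4*2^1,30)=8, bounds=[0,8]
  i=2: D_i=min(4*2^2,30)=16, bounds=[0,16]
  i=3: D_i=min(4*2^3,30)=30, bounds=[0,30]
  i=4: D_i=min(4*2^4,30)=30, bounds=[0,30]
  i=5: D_i=min(4*2^5,30)=30, bounds=[0,30]
  i=6: D_i=min(4*2^6,30)=30, bounds=[0,30]
  i=7: D_i=min(4*2^7,30)=30, bounds=[0,30]
  i=8: D_i=min(4*2^8,30)=30, bounds=[0,30]
  i=9: D_i=min(4*2^9,30)=30, bounds=[0,30]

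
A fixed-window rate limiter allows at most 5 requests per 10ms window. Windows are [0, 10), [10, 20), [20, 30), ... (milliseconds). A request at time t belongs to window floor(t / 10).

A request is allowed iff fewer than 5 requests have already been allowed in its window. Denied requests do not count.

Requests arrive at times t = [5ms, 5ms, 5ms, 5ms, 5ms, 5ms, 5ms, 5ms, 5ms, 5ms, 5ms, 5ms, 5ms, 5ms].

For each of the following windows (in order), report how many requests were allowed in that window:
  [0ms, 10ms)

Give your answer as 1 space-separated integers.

Answer: 5

Derivation:
Processing requests:
  req#1 t=5ms (window 0): ALLOW
  req#2 t=5ms (window 0): ALLOW
  req#3 t=5ms (window 0): ALLOW
  req#4 t=5ms (window 0): ALLOW
  req#5 t=5ms (window 0): ALLOW
  req#6 t=5ms (window 0): DENY
  req#7 t=5ms (window 0): DENY
  req#8 t=5ms (window 0): DENY
  req#9 t=5ms (window 0): DENY
  req#10 t=5ms (window 0): DENY
  req#11 t=5ms (window 0): DENY
  req#12 t=5ms (window 0): DENY
  req#13 t=5ms (window 0): DENY
  req#14 t=5ms (window 0): DENY

Allowed counts by window: 5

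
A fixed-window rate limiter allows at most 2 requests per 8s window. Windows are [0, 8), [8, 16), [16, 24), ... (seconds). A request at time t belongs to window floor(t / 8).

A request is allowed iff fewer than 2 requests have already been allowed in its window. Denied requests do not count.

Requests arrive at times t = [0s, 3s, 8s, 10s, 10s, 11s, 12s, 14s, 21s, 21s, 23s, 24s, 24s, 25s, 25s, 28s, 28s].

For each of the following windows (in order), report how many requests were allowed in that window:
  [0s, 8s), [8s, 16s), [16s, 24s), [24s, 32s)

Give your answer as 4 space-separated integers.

Processing requests:
  req#1 t=0s (window 0): ALLOW
  req#2 t=3s (window 0): ALLOW
  req#3 t=8s (window 1): ALLOW
  req#4 t=10s (window 1): ALLOW
  req#5 t=10s (window 1): DENY
  req#6 t=11s (window 1): DENY
  req#7 t=12s (window 1): DENY
  req#8 t=14s (window 1): DENY
  req#9 t=21s (window 2): ALLOW
  req#10 t=21s (window 2): ALLOW
  req#11 t=23s (window 2): DENY
  req#12 t=24s (window 3): ALLOW
  req#13 t=24s (window 3): ALLOW
  req#14 t=25s (window 3): DENY
  req#15 t=25s (window 3): DENY
  req#16 t=28s (window 3): DENY
  req#17 t=28s (window 3): DENY

Allowed counts by window: 2 2 2 2

Answer: 2 2 2 2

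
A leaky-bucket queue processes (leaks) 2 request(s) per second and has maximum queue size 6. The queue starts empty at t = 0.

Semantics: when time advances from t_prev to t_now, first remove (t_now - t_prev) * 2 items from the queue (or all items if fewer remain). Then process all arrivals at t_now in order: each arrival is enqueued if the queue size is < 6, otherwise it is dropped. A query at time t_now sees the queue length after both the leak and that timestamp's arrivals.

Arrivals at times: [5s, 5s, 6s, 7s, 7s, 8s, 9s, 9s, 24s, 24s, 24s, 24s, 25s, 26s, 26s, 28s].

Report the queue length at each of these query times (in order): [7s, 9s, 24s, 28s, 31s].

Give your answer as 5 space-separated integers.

Answer: 2 2 4 1 0

Derivation:
Queue lengths at query times:
  query t=7s: backlog = 2
  query t=9s: backlog = 2
  query t=24s: backlog = 4
  query t=28s: backlog = 1
  query t=31s: backlog = 0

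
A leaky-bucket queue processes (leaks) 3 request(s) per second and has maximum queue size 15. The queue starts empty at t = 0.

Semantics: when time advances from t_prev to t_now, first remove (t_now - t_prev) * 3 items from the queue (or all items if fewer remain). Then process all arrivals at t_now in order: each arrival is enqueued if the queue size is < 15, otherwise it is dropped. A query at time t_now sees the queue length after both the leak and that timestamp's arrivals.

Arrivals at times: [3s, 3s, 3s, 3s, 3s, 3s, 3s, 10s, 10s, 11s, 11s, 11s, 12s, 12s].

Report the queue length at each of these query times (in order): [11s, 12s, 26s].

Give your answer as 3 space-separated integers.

Queue lengths at query times:
  query t=11s: backlog = 3
  query t=12s: backlog = 2
  query t=26s: backlog = 0

Answer: 3 2 0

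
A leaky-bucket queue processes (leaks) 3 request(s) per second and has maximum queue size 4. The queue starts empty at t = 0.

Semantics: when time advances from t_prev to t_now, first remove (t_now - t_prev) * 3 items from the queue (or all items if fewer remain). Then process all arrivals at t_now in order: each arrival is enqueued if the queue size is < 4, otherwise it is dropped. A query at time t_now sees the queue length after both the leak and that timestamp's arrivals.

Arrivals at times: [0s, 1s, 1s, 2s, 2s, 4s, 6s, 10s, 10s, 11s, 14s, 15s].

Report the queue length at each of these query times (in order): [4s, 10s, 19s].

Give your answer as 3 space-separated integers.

Queue lengths at query times:
  query t=4s: backlog = 1
  query t=10s: backlog = 2
  query t=19s: backlog = 0

Answer: 1 2 0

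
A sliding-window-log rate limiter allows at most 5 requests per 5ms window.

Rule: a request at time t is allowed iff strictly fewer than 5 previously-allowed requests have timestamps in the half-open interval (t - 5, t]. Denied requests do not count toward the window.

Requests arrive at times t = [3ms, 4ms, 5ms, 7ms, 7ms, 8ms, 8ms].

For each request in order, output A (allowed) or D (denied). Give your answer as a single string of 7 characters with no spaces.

Answer: AAAAAAD

Derivation:
Tracking allowed requests in the window:
  req#1 t=3ms: ALLOW
  req#2 t=4ms: ALLOW
  req#3 t=5ms: ALLOW
  req#4 t=7ms: ALLOW
  req#5 t=7ms: ALLOW
  req#6 t=8ms: ALLOW
  req#7 t=8ms: DENY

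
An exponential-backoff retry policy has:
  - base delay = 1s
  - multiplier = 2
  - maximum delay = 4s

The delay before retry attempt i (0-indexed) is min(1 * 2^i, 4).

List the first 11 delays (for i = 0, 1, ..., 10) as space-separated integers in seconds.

Computing each delay:
  i=0: min(1*2^0, 4) = 1
  i=1: min(1*2^1, 4) = 2
  i=2: min(1*2^2, 4) = 4
  i=3: min(1*2^3, 4) = 4
  i=4: min(1*2^4, 4) = 4
  i=5: min(1*2^5, 4) = 4
  i=6: min(1*2^6, 4) = 4
  i=7: min(1*2^7, 4) = 4
  i=8: min(1*2^8, 4) = 4
  i=9: min(1*2^9, 4) = 4
  i=10: min(1*2^10, 4) = 4

Answer: 1 2 4 4 4 4 4 4 4 4 4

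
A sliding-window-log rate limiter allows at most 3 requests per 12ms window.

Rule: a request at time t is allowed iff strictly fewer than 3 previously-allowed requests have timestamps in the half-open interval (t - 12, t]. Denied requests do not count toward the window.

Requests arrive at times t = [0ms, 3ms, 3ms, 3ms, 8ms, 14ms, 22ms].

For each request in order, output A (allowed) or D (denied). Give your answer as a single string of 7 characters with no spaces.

Tracking allowed requests in the window:
  req#1 t=0ms: ALLOW
  req#2 t=3ms: ALLOW
  req#3 t=3ms: ALLOW
  req#4 t=3ms: DENY
  req#5 t=8ms: DENY
  req#6 t=14ms: ALLOW
  req#7 t=22ms: ALLOW

Answer: AAADDAA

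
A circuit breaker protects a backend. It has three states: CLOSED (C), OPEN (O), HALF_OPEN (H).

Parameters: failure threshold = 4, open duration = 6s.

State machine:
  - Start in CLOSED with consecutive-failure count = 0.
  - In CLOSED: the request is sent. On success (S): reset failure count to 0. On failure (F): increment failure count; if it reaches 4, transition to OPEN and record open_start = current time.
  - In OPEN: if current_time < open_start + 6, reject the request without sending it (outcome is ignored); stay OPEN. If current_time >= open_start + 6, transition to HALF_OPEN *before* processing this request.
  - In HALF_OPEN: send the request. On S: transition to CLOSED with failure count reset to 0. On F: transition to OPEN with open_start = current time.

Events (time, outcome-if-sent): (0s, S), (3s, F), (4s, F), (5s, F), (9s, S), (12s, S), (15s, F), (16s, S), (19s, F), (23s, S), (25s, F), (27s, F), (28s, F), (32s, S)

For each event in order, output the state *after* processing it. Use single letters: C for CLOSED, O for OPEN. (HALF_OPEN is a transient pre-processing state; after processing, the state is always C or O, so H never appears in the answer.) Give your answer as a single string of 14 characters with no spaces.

State after each event:
  event#1 t=0s outcome=S: state=CLOSED
  event#2 t=3s outcome=F: state=CLOSED
  event#3 t=4s outcome=F: state=CLOSED
  event#4 t=5s outcome=F: state=CLOSED
  event#5 t=9s outcome=S: state=CLOSED
  event#6 t=12s outcome=S: state=CLOSED
  event#7 t=15s outcome=F: state=CLOSED
  event#8 t=16s outcome=S: state=CLOSED
  event#9 t=19s outcome=F: state=CLOSED
  event#10 t=23s outcome=S: state=CLOSED
  event#11 t=25s outcome=F: state=CLOSED
  event#12 t=27s outcome=F: state=CLOSED
  event#13 t=28s outcome=F: state=CLOSED
  event#14 t=32s outcome=S: state=CLOSED

Answer: CCCCCCCCCCCCCC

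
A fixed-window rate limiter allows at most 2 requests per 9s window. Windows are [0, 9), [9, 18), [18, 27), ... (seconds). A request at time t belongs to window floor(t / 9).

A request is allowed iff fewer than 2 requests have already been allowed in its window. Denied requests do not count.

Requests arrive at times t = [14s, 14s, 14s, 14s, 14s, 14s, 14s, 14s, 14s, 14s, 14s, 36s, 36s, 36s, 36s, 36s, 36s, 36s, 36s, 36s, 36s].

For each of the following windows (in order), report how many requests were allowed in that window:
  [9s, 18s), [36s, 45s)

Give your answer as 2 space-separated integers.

Processing requests:
  req#1 t=14s (window 1): ALLOW
  req#2 t=14s (window 1): ALLOW
  req#3 t=14s (window 1): DENY
  req#4 t=14s (window 1): DENY
  req#5 t=14s (window 1): DENY
  req#6 t=14s (window 1): DENY
  req#7 t=14s (window 1): DENY
  req#8 t=14s (window 1): DENY
  req#9 t=14s (window 1): DENY
  req#10 t=14s (window 1): DENY
  req#11 t=14s (window 1): DENY
  req#12 t=36s (window 4): ALLOW
  req#13 t=36s (window 4): ALLOW
  req#14 t=36s (window 4): DENY
  req#15 t=36s (window 4): DENY
  req#16 t=36s (window 4): DENY
  req#17 t=36s (window 4): DENY
  req#18 t=36s (window 4): DENY
  req#19 t=36s (window 4): DENY
  req#20 t=36s (window 4): DENY
  req#21 t=36s (window 4): DENY

Allowed counts by window: 2 2

Answer: 2 2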